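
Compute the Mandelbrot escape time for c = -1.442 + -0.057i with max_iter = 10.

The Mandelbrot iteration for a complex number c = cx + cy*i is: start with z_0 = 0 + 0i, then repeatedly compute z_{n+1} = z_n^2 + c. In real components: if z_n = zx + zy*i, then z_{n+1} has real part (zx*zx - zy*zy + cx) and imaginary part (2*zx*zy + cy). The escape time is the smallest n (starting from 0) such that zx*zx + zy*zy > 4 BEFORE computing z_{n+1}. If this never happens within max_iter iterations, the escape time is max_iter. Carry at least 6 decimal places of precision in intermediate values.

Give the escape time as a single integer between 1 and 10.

Answer: 9

Derivation:
z_0 = 0 + 0i, c = -1.4420 + -0.0570i
Iter 1: z = -1.4420 + -0.0570i, |z|^2 = 2.0826
Iter 2: z = 0.6341 + 0.1074i, |z|^2 = 0.4136
Iter 3: z = -1.0514 + 0.0792i, |z|^2 = 1.1118
Iter 4: z = -0.3428 + -0.2235i, |z|^2 = 0.1675
Iter 5: z = -1.3745 + 0.0962i, |z|^2 = 1.8985
Iter 6: z = 0.4379 + -0.3216i, |z|^2 = 0.2952
Iter 7: z = -1.3536 + -0.3386i, |z|^2 = 1.9469
Iter 8: z = 0.2756 + 0.8598i, |z|^2 = 0.8151
Iter 9: z = -2.1052 + 0.4169i, |z|^2 = 4.6058
Escaped at iteration 9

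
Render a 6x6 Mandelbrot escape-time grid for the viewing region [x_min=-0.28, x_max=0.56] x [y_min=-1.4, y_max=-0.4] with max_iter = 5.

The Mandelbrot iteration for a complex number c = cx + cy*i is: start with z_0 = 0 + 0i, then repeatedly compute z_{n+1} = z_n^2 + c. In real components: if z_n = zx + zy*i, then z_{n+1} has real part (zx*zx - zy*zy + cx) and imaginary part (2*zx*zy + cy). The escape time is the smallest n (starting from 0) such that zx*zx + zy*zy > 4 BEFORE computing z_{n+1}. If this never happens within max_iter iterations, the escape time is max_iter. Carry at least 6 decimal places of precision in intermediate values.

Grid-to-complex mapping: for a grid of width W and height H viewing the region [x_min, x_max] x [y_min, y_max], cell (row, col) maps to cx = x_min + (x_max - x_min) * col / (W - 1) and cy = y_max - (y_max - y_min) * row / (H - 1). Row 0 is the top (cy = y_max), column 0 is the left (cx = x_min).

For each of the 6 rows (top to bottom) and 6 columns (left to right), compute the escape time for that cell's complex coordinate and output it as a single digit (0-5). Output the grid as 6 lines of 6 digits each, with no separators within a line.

Answer: 555554
555553
555543
555432
333222
222222

Derivation:
(row=0, col=0): c = -0.2800 + -0.4000i → escape time 5
(row=0, col=1): c = -0.1120 + -0.4000i → escape time 5
(row=0, col=2): c = 0.0560 + -0.4000i → escape time 5
(row=0, col=3): c = 0.2240 + -0.4000i → escape time 5
(row=0, col=4): c = 0.3920 + -0.4000i → escape time 5
(row=0, col=5): c = 0.5600 + -0.4000i → escape time 4
(row=1, col=0): c = -0.2800 + -0.6000i → escape time 5
(row=1, col=1): c = -0.1120 + -0.6000i → escape time 5
(row=1, col=2): c = 0.0560 + -0.6000i → escape time 5
(row=1, col=3): c = 0.2240 + -0.6000i → escape time 5
(row=1, col=4): c = 0.3920 + -0.6000i → escape time 5
(row=1, col=5): c = 0.5600 + -0.6000i → escape time 3
(row=2, col=0): c = -0.2800 + -0.8000i → escape time 5
(row=2, col=1): c = -0.1120 + -0.8000i → escape time 5
(row=2, col=2): c = 0.0560 + -0.8000i → escape time 5
(row=2, col=3): c = 0.2240 + -0.8000i → escape time 5
(row=2, col=4): c = 0.3920 + -0.8000i → escape time 4
(row=2, col=5): c = 0.5600 + -0.8000i → escape time 3
(row=3, col=0): c = -0.2800 + -1.0000i → escape time 5
(row=3, col=1): c = -0.1120 + -1.0000i → escape time 5
(row=3, col=2): c = 0.0560 + -1.0000i → escape time 5
(row=3, col=3): c = 0.2240 + -1.0000i → escape time 4
(row=3, col=4): c = 0.3920 + -1.0000i → escape time 3
(row=3, col=5): c = 0.5600 + -1.0000i → escape time 2
(row=4, col=0): c = -0.2800 + -1.2000i → escape time 3
(row=4, col=1): c = -0.1120 + -1.2000i → escape time 3
(row=4, col=2): c = 0.0560 + -1.2000i → escape time 3
(row=4, col=3): c = 0.2240 + -1.2000i → escape time 2
(row=4, col=4): c = 0.3920 + -1.2000i → escape time 2
(row=4, col=5): c = 0.5600 + -1.2000i → escape time 2
(row=5, col=0): c = -0.2800 + -1.4000i → escape time 2
(row=5, col=1): c = -0.1120 + -1.4000i → escape time 2
(row=5, col=2): c = 0.0560 + -1.4000i → escape time 2
(row=5, col=3): c = 0.2240 + -1.4000i → escape time 2
(row=5, col=4): c = 0.3920 + -1.4000i → escape time 2
(row=5, col=5): c = 0.5600 + -1.4000i → escape time 2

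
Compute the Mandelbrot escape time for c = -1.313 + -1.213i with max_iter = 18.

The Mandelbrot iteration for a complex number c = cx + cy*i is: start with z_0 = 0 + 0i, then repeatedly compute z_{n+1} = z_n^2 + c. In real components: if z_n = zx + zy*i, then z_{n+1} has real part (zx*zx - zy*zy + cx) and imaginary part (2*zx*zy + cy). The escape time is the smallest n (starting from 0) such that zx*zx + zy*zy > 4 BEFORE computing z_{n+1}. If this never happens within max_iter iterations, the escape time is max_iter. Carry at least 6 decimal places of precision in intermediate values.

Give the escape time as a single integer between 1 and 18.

Answer: 2

Derivation:
z_0 = 0 + 0i, c = -1.3130 + -1.2130i
Iter 1: z = -1.3130 + -1.2130i, |z|^2 = 3.1953
Iter 2: z = -1.0604 + 1.9723i, |z|^2 = 5.0146
Escaped at iteration 2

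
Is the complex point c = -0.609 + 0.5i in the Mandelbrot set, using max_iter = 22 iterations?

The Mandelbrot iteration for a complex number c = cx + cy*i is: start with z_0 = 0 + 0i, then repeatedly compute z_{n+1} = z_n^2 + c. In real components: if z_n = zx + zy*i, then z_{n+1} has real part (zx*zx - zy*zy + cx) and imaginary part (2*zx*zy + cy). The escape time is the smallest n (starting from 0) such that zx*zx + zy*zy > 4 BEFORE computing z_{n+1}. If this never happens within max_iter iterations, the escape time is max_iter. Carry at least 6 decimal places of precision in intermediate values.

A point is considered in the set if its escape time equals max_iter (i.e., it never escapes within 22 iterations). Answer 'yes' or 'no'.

Answer: no

Derivation:
z_0 = 0 + 0i, c = -0.6090 + 0.5000i
Iter 1: z = -0.6090 + 0.5000i, |z|^2 = 0.6209
Iter 2: z = -0.4881 + -0.1090i, |z|^2 = 0.2501
Iter 3: z = -0.3826 + 0.6064i, |z|^2 = 0.5141
Iter 4: z = -0.8303 + 0.0359i, |z|^2 = 0.6907
Iter 5: z = 0.0792 + 0.4403i, |z|^2 = 0.2001
Iter 6: z = -0.7966 + 0.5697i, |z|^2 = 0.9591
Iter 7: z = -0.2990 + -0.4077i, |z|^2 = 0.2556
Iter 8: z = -0.6858 + 0.7438i, |z|^2 = 1.0235
Iter 9: z = -0.6919 + -0.5201i, |z|^2 = 0.7493
Iter 10: z = -0.4008 + 1.2198i, |z|^2 = 1.6485
Iter 11: z = -1.9363 + -0.4778i, |z|^2 = 3.9774
Iter 12: z = 2.9118 + 2.3503i, |z|^2 = 14.0025
Escaped at iteration 12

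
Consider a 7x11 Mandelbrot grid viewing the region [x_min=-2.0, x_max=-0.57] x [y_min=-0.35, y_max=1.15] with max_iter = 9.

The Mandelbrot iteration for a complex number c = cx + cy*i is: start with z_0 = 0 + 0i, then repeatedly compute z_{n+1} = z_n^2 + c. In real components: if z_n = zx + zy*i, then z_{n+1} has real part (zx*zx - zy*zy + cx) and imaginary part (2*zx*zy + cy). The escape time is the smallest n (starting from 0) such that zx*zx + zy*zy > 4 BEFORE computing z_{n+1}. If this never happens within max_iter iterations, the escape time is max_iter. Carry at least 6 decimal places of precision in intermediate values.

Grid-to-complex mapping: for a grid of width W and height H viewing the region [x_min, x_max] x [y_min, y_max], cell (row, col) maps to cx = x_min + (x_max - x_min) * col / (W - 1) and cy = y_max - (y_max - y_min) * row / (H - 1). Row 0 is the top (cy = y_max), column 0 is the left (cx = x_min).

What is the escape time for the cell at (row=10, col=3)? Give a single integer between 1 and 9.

Answer: 9

Derivation:
z_0 = 0 + 0i, c = -1.2850 + -0.3500i
Iter 1: z = -1.2850 + -0.3500i, |z|^2 = 1.7737
Iter 2: z = 0.2437 + 0.5495i, |z|^2 = 0.3614
Iter 3: z = -1.5275 + -0.0821i, |z|^2 = 2.3402
Iter 4: z = 1.0417 + -0.0990i, |z|^2 = 1.0949
Iter 5: z = -0.2098 + -0.5563i, |z|^2 = 0.3535
Iter 6: z = -1.5505 + -0.1166i, |z|^2 = 2.4176
Iter 7: z = 1.1054 + 0.0116i, |z|^2 = 1.2221
Iter 8: z = -0.0632 + -0.3243i, |z|^2 = 0.1092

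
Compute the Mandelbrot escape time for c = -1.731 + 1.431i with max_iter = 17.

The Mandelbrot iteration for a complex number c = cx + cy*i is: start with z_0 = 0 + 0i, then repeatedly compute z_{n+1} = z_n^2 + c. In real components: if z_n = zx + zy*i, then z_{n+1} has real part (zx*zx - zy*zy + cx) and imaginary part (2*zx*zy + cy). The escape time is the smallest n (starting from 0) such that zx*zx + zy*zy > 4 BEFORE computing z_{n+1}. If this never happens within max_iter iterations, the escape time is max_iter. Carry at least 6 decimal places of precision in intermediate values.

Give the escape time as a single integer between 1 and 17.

z_0 = 0 + 0i, c = -1.7310 + 1.4310i
Iter 1: z = -1.7310 + 1.4310i, |z|^2 = 5.0441
Escaped at iteration 1

Answer: 1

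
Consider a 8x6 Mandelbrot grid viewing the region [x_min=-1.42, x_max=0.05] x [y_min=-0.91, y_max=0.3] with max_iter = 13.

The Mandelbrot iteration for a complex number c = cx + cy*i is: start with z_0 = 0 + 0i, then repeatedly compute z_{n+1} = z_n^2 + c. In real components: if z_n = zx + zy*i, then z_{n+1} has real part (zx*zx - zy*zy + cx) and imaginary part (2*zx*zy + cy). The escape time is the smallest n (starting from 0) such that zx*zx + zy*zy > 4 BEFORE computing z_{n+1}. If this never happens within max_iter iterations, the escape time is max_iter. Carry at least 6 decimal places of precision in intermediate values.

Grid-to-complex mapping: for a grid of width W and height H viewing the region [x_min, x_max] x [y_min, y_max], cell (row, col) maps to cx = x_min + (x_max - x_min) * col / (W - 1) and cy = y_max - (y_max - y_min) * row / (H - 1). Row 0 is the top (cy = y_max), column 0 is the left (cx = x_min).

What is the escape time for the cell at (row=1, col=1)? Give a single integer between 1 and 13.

z_0 = 0 + 0i, c = -1.2100 + 0.0580i
Iter 1: z = -1.2100 + 0.0580i, |z|^2 = 1.4675
Iter 2: z = 0.2507 + -0.0824i, |z|^2 = 0.0697
Iter 3: z = -1.1539 + 0.0167i, |z|^2 = 1.3318
Iter 4: z = 0.1212 + 0.0195i, |z|^2 = 0.0151
Iter 5: z = -1.1957 + 0.0627i, |z|^2 = 1.4336
Iter 6: z = 0.2157 + -0.0920i, |z|^2 = 0.0550
Iter 7: z = -1.1719 + 0.0183i, |z|^2 = 1.3737
Iter 8: z = 0.1631 + 0.0151i, |z|^2 = 0.0268
Iter 9: z = -1.1836 + 0.0629i, |z|^2 = 1.4049
Iter 10: z = 0.1870 + -0.0909i, |z|^2 = 0.0432
Iter 11: z = -1.1833 + 0.0240i, |z|^2 = 1.4008
Iter 12: z = 0.1896 + 0.0012i, |z|^2 = 0.0360

Answer: 13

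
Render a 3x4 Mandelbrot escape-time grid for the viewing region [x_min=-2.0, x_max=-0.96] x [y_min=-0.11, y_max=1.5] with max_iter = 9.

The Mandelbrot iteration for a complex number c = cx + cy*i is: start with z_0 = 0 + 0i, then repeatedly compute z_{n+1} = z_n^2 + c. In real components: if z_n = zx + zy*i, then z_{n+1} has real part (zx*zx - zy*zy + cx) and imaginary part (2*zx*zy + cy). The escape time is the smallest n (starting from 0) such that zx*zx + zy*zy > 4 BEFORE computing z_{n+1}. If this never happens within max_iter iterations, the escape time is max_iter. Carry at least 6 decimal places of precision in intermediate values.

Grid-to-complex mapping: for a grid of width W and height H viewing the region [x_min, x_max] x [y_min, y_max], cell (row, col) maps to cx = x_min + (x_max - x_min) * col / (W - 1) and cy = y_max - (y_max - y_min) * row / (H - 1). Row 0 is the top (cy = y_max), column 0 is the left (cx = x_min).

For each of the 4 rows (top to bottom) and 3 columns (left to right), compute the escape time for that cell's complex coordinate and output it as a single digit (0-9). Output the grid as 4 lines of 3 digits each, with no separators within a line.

Answer: 112
133
146
179

Derivation:
(row=0, col=0): c = -2.0000 + 1.5000i → escape time 1
(row=0, col=1): c = -1.4800 + 1.5000i → escape time 1
(row=0, col=2): c = -0.9600 + 1.5000i → escape time 2
(row=1, col=0): c = -2.0000 + 0.9633i → escape time 1
(row=1, col=1): c = -1.4800 + 0.9633i → escape time 3
(row=1, col=2): c = -0.9600 + 0.9633i → escape time 3
(row=2, col=0): c = -2.0000 + 0.4267i → escape time 1
(row=2, col=1): c = -1.4800 + 0.4267i → escape time 4
(row=2, col=2): c = -0.9600 + 0.4267i → escape time 6
(row=3, col=0): c = -2.0000 + -0.1100i → escape time 1
(row=3, col=1): c = -1.4800 + -0.1100i → escape time 7
(row=3, col=2): c = -0.9600 + -0.1100i → escape time 9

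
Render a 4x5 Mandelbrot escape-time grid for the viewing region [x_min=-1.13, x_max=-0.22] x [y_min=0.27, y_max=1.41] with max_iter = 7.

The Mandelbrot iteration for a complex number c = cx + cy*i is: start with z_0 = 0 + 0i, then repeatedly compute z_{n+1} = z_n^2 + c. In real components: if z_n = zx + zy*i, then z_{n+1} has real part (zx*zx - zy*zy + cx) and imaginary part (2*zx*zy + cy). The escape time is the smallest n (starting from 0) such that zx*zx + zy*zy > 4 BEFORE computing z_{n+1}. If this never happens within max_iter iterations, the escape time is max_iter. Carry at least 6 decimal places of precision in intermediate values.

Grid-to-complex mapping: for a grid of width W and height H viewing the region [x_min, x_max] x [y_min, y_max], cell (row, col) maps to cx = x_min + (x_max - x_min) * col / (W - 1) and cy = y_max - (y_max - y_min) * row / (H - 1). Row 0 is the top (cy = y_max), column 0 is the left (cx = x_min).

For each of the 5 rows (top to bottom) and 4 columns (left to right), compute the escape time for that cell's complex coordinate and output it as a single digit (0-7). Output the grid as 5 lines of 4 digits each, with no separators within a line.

Answer: 2222
3337
3457
4577
7777

Derivation:
(row=0, col=0): c = -1.1300 + 1.4100i → escape time 2
(row=0, col=1): c = -0.8267 + 1.4100i → escape time 2
(row=0, col=2): c = -0.5233 + 1.4100i → escape time 2
(row=0, col=3): c = -0.2200 + 1.4100i → escape time 2
(row=1, col=0): c = -1.1300 + 1.1250i → escape time 3
(row=1, col=1): c = -0.8267 + 1.1250i → escape time 3
(row=1, col=2): c = -0.5233 + 1.1250i → escape time 3
(row=1, col=3): c = -0.2200 + 1.1250i → escape time 7
(row=2, col=0): c = -1.1300 + 0.8400i → escape time 3
(row=2, col=1): c = -0.8267 + 0.8400i → escape time 4
(row=2, col=2): c = -0.5233 + 0.8400i → escape time 5
(row=2, col=3): c = -0.2200 + 0.8400i → escape time 7
(row=3, col=0): c = -1.1300 + 0.5550i → escape time 4
(row=3, col=1): c = -0.8267 + 0.5550i → escape time 5
(row=3, col=2): c = -0.5233 + 0.5550i → escape time 7
(row=3, col=3): c = -0.2200 + 0.5550i → escape time 7
(row=4, col=0): c = -1.1300 + 0.2700i → escape time 7
(row=4, col=1): c = -0.8267 + 0.2700i → escape time 7
(row=4, col=2): c = -0.5233 + 0.2700i → escape time 7
(row=4, col=3): c = -0.2200 + 0.2700i → escape time 7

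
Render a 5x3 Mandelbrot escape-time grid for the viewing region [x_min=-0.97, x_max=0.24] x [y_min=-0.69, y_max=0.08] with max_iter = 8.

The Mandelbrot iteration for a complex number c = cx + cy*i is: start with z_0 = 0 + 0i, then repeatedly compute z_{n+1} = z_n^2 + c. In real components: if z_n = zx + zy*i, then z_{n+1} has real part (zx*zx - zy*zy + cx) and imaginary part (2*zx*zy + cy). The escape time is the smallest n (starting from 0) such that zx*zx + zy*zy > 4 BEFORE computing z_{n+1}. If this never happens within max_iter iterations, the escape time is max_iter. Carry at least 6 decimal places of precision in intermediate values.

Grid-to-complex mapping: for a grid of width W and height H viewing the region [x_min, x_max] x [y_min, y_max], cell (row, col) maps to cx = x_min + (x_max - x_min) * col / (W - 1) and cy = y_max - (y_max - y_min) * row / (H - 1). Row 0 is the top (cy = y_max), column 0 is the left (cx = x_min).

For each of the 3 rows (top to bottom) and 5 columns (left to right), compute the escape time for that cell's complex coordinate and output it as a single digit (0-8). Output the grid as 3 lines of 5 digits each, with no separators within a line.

Answer: 88888
88888
46886

Derivation:
(row=0, col=0): c = -0.9700 + 0.0800i → escape time 8
(row=0, col=1): c = -0.6675 + 0.0800i → escape time 8
(row=0, col=2): c = -0.3650 + 0.0800i → escape time 8
(row=0, col=3): c = -0.0625 + 0.0800i → escape time 8
(row=0, col=4): c = 0.2400 + 0.0800i → escape time 8
(row=1, col=0): c = -0.9700 + -0.3050i → escape time 8
(row=1, col=1): c = -0.6675 + -0.3050i → escape time 8
(row=1, col=2): c = -0.3650 + -0.3050i → escape time 8
(row=1, col=3): c = -0.0625 + -0.3050i → escape time 8
(row=1, col=4): c = 0.2400 + -0.3050i → escape time 8
(row=2, col=0): c = -0.9700 + -0.6900i → escape time 4
(row=2, col=1): c = -0.6675 + -0.6900i → escape time 6
(row=2, col=2): c = -0.3650 + -0.6900i → escape time 8
(row=2, col=3): c = -0.0625 + -0.6900i → escape time 8
(row=2, col=4): c = 0.2400 + -0.6900i → escape time 6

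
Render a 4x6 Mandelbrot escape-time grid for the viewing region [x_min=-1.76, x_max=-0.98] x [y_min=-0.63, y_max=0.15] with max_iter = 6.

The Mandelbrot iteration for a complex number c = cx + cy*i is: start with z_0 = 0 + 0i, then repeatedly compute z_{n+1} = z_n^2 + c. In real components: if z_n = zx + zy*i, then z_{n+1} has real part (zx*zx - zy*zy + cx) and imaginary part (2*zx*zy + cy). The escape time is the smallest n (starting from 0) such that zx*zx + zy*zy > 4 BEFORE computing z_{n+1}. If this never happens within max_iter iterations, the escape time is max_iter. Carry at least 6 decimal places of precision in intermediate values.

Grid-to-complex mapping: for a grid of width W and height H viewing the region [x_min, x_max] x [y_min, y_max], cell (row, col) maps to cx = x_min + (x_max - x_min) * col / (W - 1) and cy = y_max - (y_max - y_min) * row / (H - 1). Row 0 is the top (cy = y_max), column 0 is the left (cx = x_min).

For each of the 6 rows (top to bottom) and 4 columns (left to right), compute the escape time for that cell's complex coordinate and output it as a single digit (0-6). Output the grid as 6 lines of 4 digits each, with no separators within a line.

Answer: 4666
6666
4566
4566
3355
3334

Derivation:
(row=0, col=0): c = -1.7600 + 0.1500i → escape time 4
(row=0, col=1): c = -1.5000 + 0.1500i → escape time 6
(row=0, col=2): c = -1.2400 + 0.1500i → escape time 6
(row=0, col=3): c = -0.9800 + 0.1500i → escape time 6
(row=1, col=0): c = -1.7600 + -0.0060i → escape time 6
(row=1, col=1): c = -1.5000 + -0.0060i → escape time 6
(row=1, col=2): c = -1.2400 + -0.0060i → escape time 6
(row=1, col=3): c = -0.9800 + -0.0060i → escape time 6
(row=2, col=0): c = -1.7600 + -0.1620i → escape time 4
(row=2, col=1): c = -1.5000 + -0.1620i → escape time 5
(row=2, col=2): c = -1.2400 + -0.1620i → escape time 6
(row=2, col=3): c = -0.9800 + -0.1620i → escape time 6
(row=3, col=0): c = -1.7600 + -0.3180i → escape time 4
(row=3, col=1): c = -1.5000 + -0.3180i → escape time 5
(row=3, col=2): c = -1.2400 + -0.3180i → escape time 6
(row=3, col=3): c = -0.9800 + -0.3180i → escape time 6
(row=4, col=0): c = -1.7600 + -0.4740i → escape time 3
(row=4, col=1): c = -1.5000 + -0.4740i → escape time 3
(row=4, col=2): c = -1.2400 + -0.4740i → escape time 5
(row=4, col=3): c = -0.9800 + -0.4740i → escape time 5
(row=5, col=0): c = -1.7600 + -0.6300i → escape time 3
(row=5, col=1): c = -1.5000 + -0.6300i → escape time 3
(row=5, col=2): c = -1.2400 + -0.6300i → escape time 3
(row=5, col=3): c = -0.9800 + -0.6300i → escape time 4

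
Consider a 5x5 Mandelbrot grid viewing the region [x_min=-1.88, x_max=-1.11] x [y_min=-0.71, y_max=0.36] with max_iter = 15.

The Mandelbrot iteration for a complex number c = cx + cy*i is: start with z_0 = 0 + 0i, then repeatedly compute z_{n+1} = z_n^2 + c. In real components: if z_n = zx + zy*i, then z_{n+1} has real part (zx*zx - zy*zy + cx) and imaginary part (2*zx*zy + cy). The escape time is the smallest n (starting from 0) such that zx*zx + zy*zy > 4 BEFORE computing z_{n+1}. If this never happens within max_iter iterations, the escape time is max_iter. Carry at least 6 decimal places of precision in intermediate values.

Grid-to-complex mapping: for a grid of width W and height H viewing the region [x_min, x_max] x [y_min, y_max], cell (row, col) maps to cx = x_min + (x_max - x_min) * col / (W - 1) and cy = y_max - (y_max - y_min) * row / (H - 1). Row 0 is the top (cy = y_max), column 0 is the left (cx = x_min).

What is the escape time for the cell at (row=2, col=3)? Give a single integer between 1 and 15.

z_0 = 0 + 0i, c = -1.3025 + -0.1750i
Iter 1: z = -1.3025 + -0.1750i, |z|^2 = 1.7271
Iter 2: z = 0.3634 + 0.2809i, |z|^2 = 0.2109
Iter 3: z = -1.2493 + 0.0291i, |z|^2 = 1.5617
Iter 4: z = 0.2575 + -0.2478i, |z|^2 = 0.1277
Iter 5: z = -1.2976 + -0.3026i, |z|^2 = 1.7753
Iter 6: z = 0.2896 + 0.6103i, |z|^2 = 0.4564
Iter 7: z = -1.5911 + 0.1786i, |z|^2 = 2.5635
Iter 8: z = 1.1973 + -0.7432i, |z|^2 = 1.9859
Iter 9: z = -0.4214 + -1.9547i, |z|^2 = 3.9986
Iter 10: z = -4.9459 + 1.4726i, |z|^2 = 26.6304
Escaped at iteration 10

Answer: 10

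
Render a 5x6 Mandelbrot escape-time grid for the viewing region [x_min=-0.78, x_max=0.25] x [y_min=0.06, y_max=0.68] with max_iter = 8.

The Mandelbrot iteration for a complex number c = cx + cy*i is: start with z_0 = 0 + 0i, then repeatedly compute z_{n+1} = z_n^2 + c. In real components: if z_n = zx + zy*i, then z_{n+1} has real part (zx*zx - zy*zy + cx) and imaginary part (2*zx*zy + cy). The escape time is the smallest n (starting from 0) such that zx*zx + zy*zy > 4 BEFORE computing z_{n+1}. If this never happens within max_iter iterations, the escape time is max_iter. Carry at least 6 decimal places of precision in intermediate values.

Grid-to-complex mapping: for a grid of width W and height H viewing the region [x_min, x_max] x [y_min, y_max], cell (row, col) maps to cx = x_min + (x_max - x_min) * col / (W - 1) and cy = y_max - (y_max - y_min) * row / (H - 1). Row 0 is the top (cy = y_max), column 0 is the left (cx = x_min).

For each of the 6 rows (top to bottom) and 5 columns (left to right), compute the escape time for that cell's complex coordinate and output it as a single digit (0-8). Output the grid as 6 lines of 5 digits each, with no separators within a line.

Answer: 58887
68888
78888
88888
88888
88888

Derivation:
(row=0, col=0): c = -0.7800 + 0.6800i → escape time 5
(row=0, col=1): c = -0.5225 + 0.6800i → escape time 8
(row=0, col=2): c = -0.2650 + 0.6800i → escape time 8
(row=0, col=3): c = -0.0075 + 0.6800i → escape time 8
(row=0, col=4): c = 0.2500 + 0.6800i → escape time 7
(row=1, col=0): c = -0.7800 + 0.5560i → escape time 6
(row=1, col=1): c = -0.5225 + 0.5560i → escape time 8
(row=1, col=2): c = -0.2650 + 0.5560i → escape time 8
(row=1, col=3): c = -0.0075 + 0.5560i → escape time 8
(row=1, col=4): c = 0.2500 + 0.5560i → escape time 8
(row=2, col=0): c = -0.7800 + 0.4320i → escape time 7
(row=2, col=1): c = -0.5225 + 0.4320i → escape time 8
(row=2, col=2): c = -0.2650 + 0.4320i → escape time 8
(row=2, col=3): c = -0.0075 + 0.4320i → escape time 8
(row=2, col=4): c = 0.2500 + 0.4320i → escape time 8
(row=3, col=0): c = -0.7800 + 0.3080i → escape time 8
(row=3, col=1): c = -0.5225 + 0.3080i → escape time 8
(row=3, col=2): c = -0.2650 + 0.3080i → escape time 8
(row=3, col=3): c = -0.0075 + 0.3080i → escape time 8
(row=3, col=4): c = 0.2500 + 0.3080i → escape time 8
(row=4, col=0): c = -0.7800 + 0.1840i → escape time 8
(row=4, col=1): c = -0.5225 + 0.1840i → escape time 8
(row=4, col=2): c = -0.2650 + 0.1840i → escape time 8
(row=4, col=3): c = -0.0075 + 0.1840i → escape time 8
(row=4, col=4): c = 0.2500 + 0.1840i → escape time 8
(row=5, col=0): c = -0.7800 + 0.0600i → escape time 8
(row=5, col=1): c = -0.5225 + 0.0600i → escape time 8
(row=5, col=2): c = -0.2650 + 0.0600i → escape time 8
(row=5, col=3): c = -0.0075 + 0.0600i → escape time 8
(row=5, col=4): c = 0.2500 + 0.0600i → escape time 8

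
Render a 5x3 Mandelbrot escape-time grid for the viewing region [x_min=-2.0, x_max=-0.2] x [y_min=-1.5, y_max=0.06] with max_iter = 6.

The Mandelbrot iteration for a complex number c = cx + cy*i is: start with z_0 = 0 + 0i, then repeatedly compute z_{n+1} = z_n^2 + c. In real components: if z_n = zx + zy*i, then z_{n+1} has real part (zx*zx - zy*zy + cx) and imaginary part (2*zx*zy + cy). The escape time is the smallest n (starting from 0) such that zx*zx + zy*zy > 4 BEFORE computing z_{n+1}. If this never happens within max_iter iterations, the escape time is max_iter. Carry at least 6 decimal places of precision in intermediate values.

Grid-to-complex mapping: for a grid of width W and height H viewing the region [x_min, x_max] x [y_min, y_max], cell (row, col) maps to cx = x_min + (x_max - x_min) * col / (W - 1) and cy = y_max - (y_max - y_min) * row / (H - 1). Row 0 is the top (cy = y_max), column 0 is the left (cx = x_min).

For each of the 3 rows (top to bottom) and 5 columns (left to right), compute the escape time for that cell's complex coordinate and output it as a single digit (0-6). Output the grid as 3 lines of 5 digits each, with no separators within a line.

(row=0, col=0): c = -2.0000 + 0.0600i → escape time 1
(row=0, col=1): c = -1.5500 + 0.0600i → escape time 6
(row=0, col=2): c = -1.1000 + 0.0600i → escape time 6
(row=0, col=3): c = -0.6500 + 0.0600i → escape time 6
(row=0, col=4): c = -0.2000 + 0.0600i → escape time 6
(row=1, col=0): c = -2.0000 + -0.7200i → escape time 1
(row=1, col=1): c = -1.5500 + -0.7200i → escape time 3
(row=1, col=2): c = -1.1000 + -0.7200i → escape time 3
(row=1, col=3): c = -0.6500 + -0.7200i → escape time 5
(row=1, col=4): c = -0.2000 + -0.7200i → escape time 6
(row=2, col=0): c = -2.0000 + -1.5000i → escape time 1
(row=2, col=1): c = -1.5500 + -1.5000i → escape time 1
(row=2, col=2): c = -1.1000 + -1.5000i → escape time 2
(row=2, col=3): c = -0.6500 + -1.5000i → escape time 2
(row=2, col=4): c = -0.2000 + -1.5000i → escape time 2

Answer: 16666
13356
11222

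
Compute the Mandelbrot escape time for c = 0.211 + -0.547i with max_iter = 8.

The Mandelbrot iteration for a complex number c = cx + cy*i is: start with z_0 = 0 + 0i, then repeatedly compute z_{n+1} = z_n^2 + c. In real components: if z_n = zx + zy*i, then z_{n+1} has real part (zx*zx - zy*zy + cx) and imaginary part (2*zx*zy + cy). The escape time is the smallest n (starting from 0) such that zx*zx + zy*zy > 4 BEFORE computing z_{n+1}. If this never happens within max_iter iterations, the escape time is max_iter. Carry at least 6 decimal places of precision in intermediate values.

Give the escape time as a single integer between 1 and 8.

Answer: 8

Derivation:
z_0 = 0 + 0i, c = 0.2110 + -0.5470i
Iter 1: z = 0.2110 + -0.5470i, |z|^2 = 0.3437
Iter 2: z = -0.0437 + -0.7778i, |z|^2 = 0.6069
Iter 3: z = -0.3921 + -0.4790i, |z|^2 = 0.3832
Iter 4: z = 0.1353 + -0.1713i, |z|^2 = 0.0477
Iter 5: z = 0.1999 + -0.5934i, |z|^2 = 0.3920
Iter 6: z = -0.1011 + -0.7843i, |z|^2 = 0.6253
Iter 7: z = -0.3939 + -0.3884i, |z|^2 = 0.3060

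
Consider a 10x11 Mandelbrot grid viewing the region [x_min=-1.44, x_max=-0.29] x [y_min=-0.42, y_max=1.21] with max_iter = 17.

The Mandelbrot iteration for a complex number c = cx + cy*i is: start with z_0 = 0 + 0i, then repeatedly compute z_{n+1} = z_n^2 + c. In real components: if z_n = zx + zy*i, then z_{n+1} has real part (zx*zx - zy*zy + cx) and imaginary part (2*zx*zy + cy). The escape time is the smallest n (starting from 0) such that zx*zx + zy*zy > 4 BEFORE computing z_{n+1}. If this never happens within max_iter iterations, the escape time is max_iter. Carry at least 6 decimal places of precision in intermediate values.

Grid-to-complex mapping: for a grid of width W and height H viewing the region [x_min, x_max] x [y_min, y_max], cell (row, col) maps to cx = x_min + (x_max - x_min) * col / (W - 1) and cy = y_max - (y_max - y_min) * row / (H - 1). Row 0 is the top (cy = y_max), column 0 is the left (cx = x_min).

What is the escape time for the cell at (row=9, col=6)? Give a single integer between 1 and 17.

z_0 = 0 + 0i, c = -0.6733 + -0.2570i
Iter 1: z = -0.6733 + -0.2570i, |z|^2 = 0.5194
Iter 2: z = -0.2860 + 0.0891i, |z|^2 = 0.0897
Iter 3: z = -0.5995 + -0.3080i, |z|^2 = 0.4542
Iter 4: z = -0.4088 + 0.1122i, |z|^2 = 0.1797
Iter 5: z = -0.5188 + -0.3488i, |z|^2 = 0.3908
Iter 6: z = -0.5258 + 0.1049i, |z|^2 = 0.2875
Iter 7: z = -0.4079 + -0.3673i, |z|^2 = 0.3013
Iter 8: z = -0.6419 + 0.0426i, |z|^2 = 0.4138
Iter 9: z = -0.2631 + -0.3117i, |z|^2 = 0.1664
Iter 10: z = -0.7013 + -0.0930i, |z|^2 = 0.5004
Iter 11: z = -0.1902 + -0.1266i, |z|^2 = 0.0522
Iter 12: z = -0.6532 + -0.2088i, |z|^2 = 0.4703
Iter 13: z = -0.2903 + 0.0158i, |z|^2 = 0.0845
Iter 14: z = -0.5893 + -0.2662i, |z|^2 = 0.4181
Iter 15: z = -0.3969 + 0.0567i, |z|^2 = 0.1607
Iter 16: z = -0.5190 + -0.3020i, |z|^2 = 0.3606

Answer: 17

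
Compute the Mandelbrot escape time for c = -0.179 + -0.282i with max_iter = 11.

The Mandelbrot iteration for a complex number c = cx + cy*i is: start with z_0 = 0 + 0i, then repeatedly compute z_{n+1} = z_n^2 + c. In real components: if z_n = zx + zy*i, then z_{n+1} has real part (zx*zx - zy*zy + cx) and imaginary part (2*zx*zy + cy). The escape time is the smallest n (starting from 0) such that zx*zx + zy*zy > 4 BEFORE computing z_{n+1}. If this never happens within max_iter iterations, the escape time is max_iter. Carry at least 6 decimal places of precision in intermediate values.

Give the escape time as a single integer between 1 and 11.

Answer: 11

Derivation:
z_0 = 0 + 0i, c = -0.1790 + -0.2820i
Iter 1: z = -0.1790 + -0.2820i, |z|^2 = 0.1116
Iter 2: z = -0.2265 + -0.1810i, |z|^2 = 0.0841
Iter 3: z = -0.1605 + -0.2000i, |z|^2 = 0.0658
Iter 4: z = -0.1932 + -0.2178i, |z|^2 = 0.0848
Iter 5: z = -0.1891 + -0.1978i, |z|^2 = 0.0749
Iter 6: z = -0.1824 + -0.2072i, |z|^2 = 0.0762
Iter 7: z = -0.1887 + -0.2064i, |z|^2 = 0.0782
Iter 8: z = -0.1860 + -0.2041i, |z|^2 = 0.0763
Iter 9: z = -0.1861 + -0.2061i, |z|^2 = 0.0771
Iter 10: z = -0.1868 + -0.2053i, |z|^2 = 0.0771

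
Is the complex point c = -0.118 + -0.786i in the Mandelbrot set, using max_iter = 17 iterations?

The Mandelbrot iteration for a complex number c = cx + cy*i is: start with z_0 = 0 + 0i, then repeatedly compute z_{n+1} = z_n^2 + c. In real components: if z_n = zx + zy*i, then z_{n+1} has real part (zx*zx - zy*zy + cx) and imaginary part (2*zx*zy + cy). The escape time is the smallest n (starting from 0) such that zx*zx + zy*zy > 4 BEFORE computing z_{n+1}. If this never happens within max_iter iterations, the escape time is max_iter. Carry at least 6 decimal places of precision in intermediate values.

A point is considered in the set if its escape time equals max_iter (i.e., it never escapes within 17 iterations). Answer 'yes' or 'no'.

Answer: yes

Derivation:
z_0 = 0 + 0i, c = -0.1180 + -0.7860i
Iter 1: z = -0.1180 + -0.7860i, |z|^2 = 0.6317
Iter 2: z = -0.7219 + -0.6005i, |z|^2 = 0.8817
Iter 3: z = 0.0425 + 0.0810i, |z|^2 = 0.0084
Iter 4: z = -0.1228 + -0.7791i, |z|^2 = 0.6221
Iter 5: z = -0.7100 + -0.5947i, |z|^2 = 0.8577
Iter 6: z = 0.0323 + 0.0585i, |z|^2 = 0.0045
Iter 7: z = -0.1204 + -0.7822i, |z|^2 = 0.6264
Iter 8: z = -0.7154 + -0.5977i, |z|^2 = 0.8690
Iter 9: z = 0.0365 + 0.0691i, |z|^2 = 0.0061
Iter 10: z = -0.1214 + -0.7809i, |z|^2 = 0.6246
Iter 11: z = -0.7131 + -0.5963i, |z|^2 = 0.8641
Iter 12: z = 0.0350 + 0.0645i, |z|^2 = 0.0054
Iter 13: z = -0.1209 + -0.7815i, |z|^2 = 0.6254
Iter 14: z = -0.7141 + -0.5970i, |z|^2 = 0.8663
Iter 15: z = 0.0356 + 0.0666i, |z|^2 = 0.0057
Iter 16: z = -0.1212 + -0.7813i, |z|^2 = 0.6251
Did not escape in 17 iterations → in set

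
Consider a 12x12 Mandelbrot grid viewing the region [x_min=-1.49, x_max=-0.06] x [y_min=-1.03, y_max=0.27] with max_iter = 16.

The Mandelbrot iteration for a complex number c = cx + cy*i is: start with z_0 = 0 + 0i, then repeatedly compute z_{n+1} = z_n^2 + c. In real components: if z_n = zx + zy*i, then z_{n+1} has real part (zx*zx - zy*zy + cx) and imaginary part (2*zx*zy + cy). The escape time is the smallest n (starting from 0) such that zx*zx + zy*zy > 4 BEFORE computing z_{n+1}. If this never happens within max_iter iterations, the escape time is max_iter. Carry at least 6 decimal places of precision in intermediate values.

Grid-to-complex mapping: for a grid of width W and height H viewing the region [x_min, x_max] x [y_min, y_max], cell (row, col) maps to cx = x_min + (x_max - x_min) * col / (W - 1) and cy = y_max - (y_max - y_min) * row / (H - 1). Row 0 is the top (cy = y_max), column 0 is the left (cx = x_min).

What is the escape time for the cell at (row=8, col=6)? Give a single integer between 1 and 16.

Answer: 5

Derivation:
z_0 = 0 + 0i, c = -0.7100 + -0.6755i
Iter 1: z = -0.7100 + -0.6755i, |z|^2 = 0.9603
Iter 2: z = -0.6621 + 0.2837i, |z|^2 = 0.5189
Iter 3: z = -0.3521 + -1.0511i, |z|^2 = 1.2288
Iter 4: z = -1.6910 + 0.0647i, |z|^2 = 2.8635
Iter 5: z = 2.1451 + -0.8941i, |z|^2 = 5.4011
Escaped at iteration 5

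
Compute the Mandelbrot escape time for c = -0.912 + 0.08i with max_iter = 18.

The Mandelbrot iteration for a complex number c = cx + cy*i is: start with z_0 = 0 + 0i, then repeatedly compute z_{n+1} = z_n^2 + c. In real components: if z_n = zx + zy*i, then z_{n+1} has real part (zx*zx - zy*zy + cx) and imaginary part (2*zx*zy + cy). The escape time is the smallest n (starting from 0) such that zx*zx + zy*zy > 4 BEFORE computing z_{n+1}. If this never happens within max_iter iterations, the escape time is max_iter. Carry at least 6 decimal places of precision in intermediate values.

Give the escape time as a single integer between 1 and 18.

Answer: 18

Derivation:
z_0 = 0 + 0i, c = -0.9120 + 0.0800i
Iter 1: z = -0.9120 + 0.0800i, |z|^2 = 0.8381
Iter 2: z = -0.0867 + -0.0659i, |z|^2 = 0.0119
Iter 3: z = -0.9088 + 0.0914i, |z|^2 = 0.8343
Iter 4: z = -0.0944 + -0.0862i, |z|^2 = 0.0163
Iter 5: z = -0.9105 + 0.0963i, |z|^2 = 0.8383
Iter 6: z = -0.0922 + -0.0953i, |z|^2 = 0.0176
Iter 7: z = -0.9126 + 0.0976i, |z|^2 = 0.8423
Iter 8: z = -0.0887 + -0.0981i, |z|^2 = 0.0175
Iter 9: z = -0.9138 + 0.0974i, |z|^2 = 0.8444
Iter 10: z = -0.0865 + -0.0980i, |z|^2 = 0.0171
Iter 11: z = -0.9141 + 0.0970i, |z|^2 = 0.8450
Iter 12: z = -0.0858 + -0.0973i, |z|^2 = 0.0168
Iter 13: z = -0.9141 + 0.0967i, |z|^2 = 0.8449
Iter 14: z = -0.0858 + -0.0968i, |z|^2 = 0.0167
Iter 15: z = -0.9140 + 0.0966i, |z|^2 = 0.8447
Iter 16: z = -0.0859 + -0.0966i, |z|^2 = 0.0167
Iter 17: z = -0.9139 + 0.0966i, |z|^2 = 0.8446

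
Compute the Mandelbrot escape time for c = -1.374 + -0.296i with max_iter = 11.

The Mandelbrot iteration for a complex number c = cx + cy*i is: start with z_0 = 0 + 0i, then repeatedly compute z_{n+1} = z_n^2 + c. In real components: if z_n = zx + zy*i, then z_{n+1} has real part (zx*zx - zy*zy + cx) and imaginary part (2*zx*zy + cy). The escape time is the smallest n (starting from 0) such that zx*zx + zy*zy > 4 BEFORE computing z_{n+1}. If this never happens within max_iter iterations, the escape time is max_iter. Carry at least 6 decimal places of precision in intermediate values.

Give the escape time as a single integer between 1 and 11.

Answer: 6

Derivation:
z_0 = 0 + 0i, c = -1.3740 + -0.2960i
Iter 1: z = -1.3740 + -0.2960i, |z|^2 = 1.9755
Iter 2: z = 0.4263 + 0.5174i, |z|^2 = 0.4494
Iter 3: z = -1.4600 + 0.1451i, |z|^2 = 2.1527
Iter 4: z = 0.7366 + -0.7197i, |z|^2 = 1.0605
Iter 5: z = -1.3494 + -1.3562i, |z|^2 = 3.6603
Iter 6: z = -1.3925 + 3.3642i, |z|^2 = 13.2571
Escaped at iteration 6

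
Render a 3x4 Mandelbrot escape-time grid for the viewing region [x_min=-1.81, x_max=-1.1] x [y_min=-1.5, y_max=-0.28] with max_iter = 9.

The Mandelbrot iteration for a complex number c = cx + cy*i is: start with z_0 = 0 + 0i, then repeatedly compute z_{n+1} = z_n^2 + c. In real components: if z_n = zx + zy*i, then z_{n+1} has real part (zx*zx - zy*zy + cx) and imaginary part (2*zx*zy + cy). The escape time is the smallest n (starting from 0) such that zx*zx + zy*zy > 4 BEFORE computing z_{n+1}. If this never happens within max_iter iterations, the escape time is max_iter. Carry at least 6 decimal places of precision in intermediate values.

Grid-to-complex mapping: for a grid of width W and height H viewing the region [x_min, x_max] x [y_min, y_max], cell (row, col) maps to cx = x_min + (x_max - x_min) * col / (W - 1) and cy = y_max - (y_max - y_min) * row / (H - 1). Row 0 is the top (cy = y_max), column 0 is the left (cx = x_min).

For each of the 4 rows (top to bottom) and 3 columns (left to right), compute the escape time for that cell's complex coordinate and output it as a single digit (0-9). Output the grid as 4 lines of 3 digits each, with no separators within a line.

Answer: 459
233
123
112

Derivation:
(row=0, col=0): c = -1.8100 + -0.2800i → escape time 4
(row=0, col=1): c = -1.4550 + -0.2800i → escape time 5
(row=0, col=2): c = -1.1000 + -0.2800i → escape time 9
(row=1, col=0): c = -1.8100 + -0.6867i → escape time 2
(row=1, col=1): c = -1.4550 + -0.6867i → escape time 3
(row=1, col=2): c = -1.1000 + -0.6867i → escape time 3
(row=2, col=0): c = -1.8100 + -1.0933i → escape time 1
(row=2, col=1): c = -1.4550 + -1.0933i → escape time 2
(row=2, col=2): c = -1.1000 + -1.0933i → escape time 3
(row=3, col=0): c = -1.8100 + -1.5000i → escape time 1
(row=3, col=1): c = -1.4550 + -1.5000i → escape time 1
(row=3, col=2): c = -1.1000 + -1.5000i → escape time 2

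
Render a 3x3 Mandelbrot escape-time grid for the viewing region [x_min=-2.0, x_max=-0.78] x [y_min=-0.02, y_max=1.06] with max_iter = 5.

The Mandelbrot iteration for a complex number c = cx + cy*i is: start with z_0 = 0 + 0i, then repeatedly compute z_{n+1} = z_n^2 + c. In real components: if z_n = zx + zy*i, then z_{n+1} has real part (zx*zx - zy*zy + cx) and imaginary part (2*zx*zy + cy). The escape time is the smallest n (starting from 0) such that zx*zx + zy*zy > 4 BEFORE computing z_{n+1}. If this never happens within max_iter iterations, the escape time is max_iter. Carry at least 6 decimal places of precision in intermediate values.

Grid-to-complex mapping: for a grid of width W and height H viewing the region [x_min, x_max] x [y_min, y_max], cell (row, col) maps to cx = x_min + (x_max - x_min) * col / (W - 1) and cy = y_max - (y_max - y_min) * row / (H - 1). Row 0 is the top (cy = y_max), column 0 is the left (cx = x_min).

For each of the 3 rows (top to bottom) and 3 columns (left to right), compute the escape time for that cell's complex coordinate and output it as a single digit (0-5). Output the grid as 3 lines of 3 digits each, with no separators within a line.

(row=0, col=0): c = -2.0000 + 1.0600i → escape time 1
(row=0, col=1): c = -1.3900 + 1.0600i → escape time 3
(row=0, col=2): c = -0.7800 + 1.0600i → escape time 3
(row=1, col=0): c = -2.0000 + 0.5200i → escape time 1
(row=1, col=1): c = -1.3900 + 0.5200i → escape time 3
(row=1, col=2): c = -0.7800 + 0.5200i → escape time 5
(row=2, col=0): c = -2.0000 + -0.0200i → escape time 1
(row=2, col=1): c = -1.3900 + -0.0200i → escape time 5
(row=2, col=2): c = -0.7800 + -0.0200i → escape time 5

Answer: 133
135
155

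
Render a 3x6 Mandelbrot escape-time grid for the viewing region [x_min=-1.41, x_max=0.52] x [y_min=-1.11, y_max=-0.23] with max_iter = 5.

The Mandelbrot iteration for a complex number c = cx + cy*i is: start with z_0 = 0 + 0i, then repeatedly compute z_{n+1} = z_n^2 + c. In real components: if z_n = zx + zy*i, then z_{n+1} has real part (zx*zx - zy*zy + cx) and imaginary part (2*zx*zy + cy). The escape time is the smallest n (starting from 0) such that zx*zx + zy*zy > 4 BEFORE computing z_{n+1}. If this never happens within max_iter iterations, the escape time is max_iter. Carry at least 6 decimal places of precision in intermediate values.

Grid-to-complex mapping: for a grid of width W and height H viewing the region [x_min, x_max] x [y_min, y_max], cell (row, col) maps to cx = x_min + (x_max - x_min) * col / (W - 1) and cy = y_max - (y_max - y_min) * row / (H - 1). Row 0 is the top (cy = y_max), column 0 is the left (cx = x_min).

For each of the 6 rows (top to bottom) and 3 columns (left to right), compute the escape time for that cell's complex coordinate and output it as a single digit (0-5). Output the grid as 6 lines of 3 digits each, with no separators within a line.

Answer: 555
455
354
353
343
242

Derivation:
(row=0, col=0): c = -1.4100 + -0.2300i → escape time 5
(row=0, col=1): c = -0.4450 + -0.2300i → escape time 5
(row=0, col=2): c = 0.5200 + -0.2300i → escape time 5
(row=1, col=0): c = -1.4100 + -0.4060i → escape time 4
(row=1, col=1): c = -0.4450 + -0.4060i → escape time 5
(row=1, col=2): c = 0.5200 + -0.4060i → escape time 5
(row=2, col=0): c = -1.4100 + -0.5820i → escape time 3
(row=2, col=1): c = -0.4450 + -0.5820i → escape time 5
(row=2, col=2): c = 0.5200 + -0.5820i → escape time 4
(row=3, col=0): c = -1.4100 + -0.7580i → escape time 3
(row=3, col=1): c = -0.4450 + -0.7580i → escape time 5
(row=3, col=2): c = 0.5200 + -0.7580i → escape time 3
(row=4, col=0): c = -1.4100 + -0.9340i → escape time 3
(row=4, col=1): c = -0.4450 + -0.9340i → escape time 4
(row=4, col=2): c = 0.5200 + -0.9340i → escape time 3
(row=5, col=0): c = -1.4100 + -1.1100i → escape time 2
(row=5, col=1): c = -0.4450 + -1.1100i → escape time 4
(row=5, col=2): c = 0.5200 + -1.1100i → escape time 2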